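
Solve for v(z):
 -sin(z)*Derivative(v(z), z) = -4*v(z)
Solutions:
 v(z) = C1*(cos(z)^2 - 2*cos(z) + 1)/(cos(z)^2 + 2*cos(z) + 1)


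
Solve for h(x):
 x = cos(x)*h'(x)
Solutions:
 h(x) = C1 + Integral(x/cos(x), x)


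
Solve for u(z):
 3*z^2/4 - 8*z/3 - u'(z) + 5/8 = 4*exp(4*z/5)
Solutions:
 u(z) = C1 + z^3/4 - 4*z^2/3 + 5*z/8 - 5*exp(4*z/5)


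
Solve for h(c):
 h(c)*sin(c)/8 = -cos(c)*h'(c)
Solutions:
 h(c) = C1*cos(c)^(1/8)


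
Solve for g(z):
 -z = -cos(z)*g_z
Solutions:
 g(z) = C1 + Integral(z/cos(z), z)


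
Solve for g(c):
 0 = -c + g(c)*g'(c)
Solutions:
 g(c) = -sqrt(C1 + c^2)
 g(c) = sqrt(C1 + c^2)


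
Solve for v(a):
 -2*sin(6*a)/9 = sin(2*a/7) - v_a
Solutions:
 v(a) = C1 - 7*cos(2*a/7)/2 - cos(6*a)/27


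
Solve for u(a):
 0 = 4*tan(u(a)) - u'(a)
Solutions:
 u(a) = pi - asin(C1*exp(4*a))
 u(a) = asin(C1*exp(4*a))


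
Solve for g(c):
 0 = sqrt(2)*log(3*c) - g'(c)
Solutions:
 g(c) = C1 + sqrt(2)*c*log(c) - sqrt(2)*c + sqrt(2)*c*log(3)


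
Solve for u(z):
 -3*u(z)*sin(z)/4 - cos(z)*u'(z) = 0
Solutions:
 u(z) = C1*cos(z)^(3/4)


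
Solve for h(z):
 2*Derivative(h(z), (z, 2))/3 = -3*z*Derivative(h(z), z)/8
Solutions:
 h(z) = C1 + C2*erf(3*sqrt(2)*z/8)


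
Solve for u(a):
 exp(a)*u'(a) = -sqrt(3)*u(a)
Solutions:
 u(a) = C1*exp(sqrt(3)*exp(-a))


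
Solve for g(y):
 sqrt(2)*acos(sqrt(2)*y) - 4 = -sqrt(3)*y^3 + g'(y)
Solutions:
 g(y) = C1 + sqrt(3)*y^4/4 - 4*y + sqrt(2)*(y*acos(sqrt(2)*y) - sqrt(2)*sqrt(1 - 2*y^2)/2)


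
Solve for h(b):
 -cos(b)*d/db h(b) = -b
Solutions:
 h(b) = C1 + Integral(b/cos(b), b)


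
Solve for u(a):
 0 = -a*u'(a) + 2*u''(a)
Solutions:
 u(a) = C1 + C2*erfi(a/2)


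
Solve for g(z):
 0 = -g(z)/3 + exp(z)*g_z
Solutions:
 g(z) = C1*exp(-exp(-z)/3)


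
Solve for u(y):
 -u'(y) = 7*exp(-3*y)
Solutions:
 u(y) = C1 + 7*exp(-3*y)/3


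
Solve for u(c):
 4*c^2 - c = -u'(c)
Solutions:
 u(c) = C1 - 4*c^3/3 + c^2/2


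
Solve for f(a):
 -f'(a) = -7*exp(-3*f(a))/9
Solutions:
 f(a) = log(C1 + 7*a/3)/3
 f(a) = log((-1 - sqrt(3)*I)*(C1 + 7*a/3)^(1/3)/2)
 f(a) = log((-1 + sqrt(3)*I)*(C1 + 7*a/3)^(1/3)/2)


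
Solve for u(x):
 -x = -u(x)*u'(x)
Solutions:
 u(x) = -sqrt(C1 + x^2)
 u(x) = sqrt(C1 + x^2)


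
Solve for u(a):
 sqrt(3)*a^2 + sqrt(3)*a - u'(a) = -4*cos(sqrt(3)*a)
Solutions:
 u(a) = C1 + sqrt(3)*a^3/3 + sqrt(3)*a^2/2 + 4*sqrt(3)*sin(sqrt(3)*a)/3


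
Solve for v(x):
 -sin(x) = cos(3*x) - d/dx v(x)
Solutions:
 v(x) = C1 + sin(3*x)/3 - cos(x)


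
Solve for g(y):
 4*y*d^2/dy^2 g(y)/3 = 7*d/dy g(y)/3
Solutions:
 g(y) = C1 + C2*y^(11/4)


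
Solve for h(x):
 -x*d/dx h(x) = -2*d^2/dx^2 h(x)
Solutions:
 h(x) = C1 + C2*erfi(x/2)


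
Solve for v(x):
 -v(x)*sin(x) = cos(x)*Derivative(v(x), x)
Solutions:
 v(x) = C1*cos(x)


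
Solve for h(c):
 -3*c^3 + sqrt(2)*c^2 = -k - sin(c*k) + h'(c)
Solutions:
 h(c) = C1 - 3*c^4/4 + sqrt(2)*c^3/3 + c*k - cos(c*k)/k


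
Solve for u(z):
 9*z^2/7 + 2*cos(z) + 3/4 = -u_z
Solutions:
 u(z) = C1 - 3*z^3/7 - 3*z/4 - 2*sin(z)


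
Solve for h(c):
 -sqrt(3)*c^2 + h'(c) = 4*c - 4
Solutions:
 h(c) = C1 + sqrt(3)*c^3/3 + 2*c^2 - 4*c


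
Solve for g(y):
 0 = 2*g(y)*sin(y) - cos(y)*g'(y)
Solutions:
 g(y) = C1/cos(y)^2


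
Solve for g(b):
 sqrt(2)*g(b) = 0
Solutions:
 g(b) = 0


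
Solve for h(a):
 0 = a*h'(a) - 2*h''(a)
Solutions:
 h(a) = C1 + C2*erfi(a/2)


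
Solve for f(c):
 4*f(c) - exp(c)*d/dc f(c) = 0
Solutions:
 f(c) = C1*exp(-4*exp(-c))


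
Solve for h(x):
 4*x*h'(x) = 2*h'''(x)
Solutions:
 h(x) = C1 + Integral(C2*airyai(2^(1/3)*x) + C3*airybi(2^(1/3)*x), x)


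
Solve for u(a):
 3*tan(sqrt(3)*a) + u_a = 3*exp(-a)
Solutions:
 u(a) = C1 - sqrt(3)*log(tan(sqrt(3)*a)^2 + 1)/2 - 3*exp(-a)


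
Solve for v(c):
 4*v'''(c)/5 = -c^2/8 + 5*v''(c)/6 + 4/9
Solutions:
 v(c) = C1 + C2*c + C3*exp(25*c/24) + c^4/80 + 6*c^3/125 - 1204*c^2/9375


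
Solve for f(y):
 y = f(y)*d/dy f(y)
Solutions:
 f(y) = -sqrt(C1 + y^2)
 f(y) = sqrt(C1 + y^2)


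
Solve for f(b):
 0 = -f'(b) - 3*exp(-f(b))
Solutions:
 f(b) = log(C1 - 3*b)


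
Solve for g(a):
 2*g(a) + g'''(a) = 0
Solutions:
 g(a) = C3*exp(-2^(1/3)*a) + (C1*sin(2^(1/3)*sqrt(3)*a/2) + C2*cos(2^(1/3)*sqrt(3)*a/2))*exp(2^(1/3)*a/2)


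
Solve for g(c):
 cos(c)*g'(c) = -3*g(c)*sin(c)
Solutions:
 g(c) = C1*cos(c)^3


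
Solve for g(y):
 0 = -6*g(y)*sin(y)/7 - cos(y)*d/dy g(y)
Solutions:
 g(y) = C1*cos(y)^(6/7)


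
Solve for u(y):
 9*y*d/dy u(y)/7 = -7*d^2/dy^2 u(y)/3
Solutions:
 u(y) = C1 + C2*erf(3*sqrt(6)*y/14)


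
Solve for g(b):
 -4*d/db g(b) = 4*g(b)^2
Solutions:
 g(b) = 1/(C1 + b)


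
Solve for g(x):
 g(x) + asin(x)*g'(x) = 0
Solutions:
 g(x) = C1*exp(-Integral(1/asin(x), x))


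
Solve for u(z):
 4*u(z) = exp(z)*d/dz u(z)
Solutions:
 u(z) = C1*exp(-4*exp(-z))


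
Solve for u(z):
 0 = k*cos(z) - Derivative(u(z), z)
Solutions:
 u(z) = C1 + k*sin(z)


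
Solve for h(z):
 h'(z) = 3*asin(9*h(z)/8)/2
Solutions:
 Integral(1/asin(9*_y/8), (_y, h(z))) = C1 + 3*z/2


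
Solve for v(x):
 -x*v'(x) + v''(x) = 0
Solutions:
 v(x) = C1 + C2*erfi(sqrt(2)*x/2)


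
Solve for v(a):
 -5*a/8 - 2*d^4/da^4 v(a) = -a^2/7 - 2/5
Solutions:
 v(a) = C1 + C2*a + C3*a^2 + C4*a^3 + a^6/5040 - a^5/384 + a^4/120


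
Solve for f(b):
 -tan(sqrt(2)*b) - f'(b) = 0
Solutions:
 f(b) = C1 + sqrt(2)*log(cos(sqrt(2)*b))/2


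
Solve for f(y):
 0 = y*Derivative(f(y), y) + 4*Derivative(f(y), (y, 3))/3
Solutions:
 f(y) = C1 + Integral(C2*airyai(-6^(1/3)*y/2) + C3*airybi(-6^(1/3)*y/2), y)


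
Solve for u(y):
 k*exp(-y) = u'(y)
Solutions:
 u(y) = C1 - k*exp(-y)


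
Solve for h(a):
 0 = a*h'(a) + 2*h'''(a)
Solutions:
 h(a) = C1 + Integral(C2*airyai(-2^(2/3)*a/2) + C3*airybi(-2^(2/3)*a/2), a)


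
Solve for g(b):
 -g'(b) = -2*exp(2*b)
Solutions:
 g(b) = C1 + exp(2*b)


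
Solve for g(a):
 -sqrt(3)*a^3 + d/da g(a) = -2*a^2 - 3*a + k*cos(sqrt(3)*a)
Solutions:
 g(a) = C1 + sqrt(3)*a^4/4 - 2*a^3/3 - 3*a^2/2 + sqrt(3)*k*sin(sqrt(3)*a)/3


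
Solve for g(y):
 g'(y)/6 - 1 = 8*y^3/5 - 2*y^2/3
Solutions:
 g(y) = C1 + 12*y^4/5 - 4*y^3/3 + 6*y


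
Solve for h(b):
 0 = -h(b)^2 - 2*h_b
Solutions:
 h(b) = 2/(C1 + b)


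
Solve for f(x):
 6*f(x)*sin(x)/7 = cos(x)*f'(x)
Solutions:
 f(x) = C1/cos(x)^(6/7)


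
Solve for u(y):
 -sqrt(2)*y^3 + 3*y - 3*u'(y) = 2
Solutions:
 u(y) = C1 - sqrt(2)*y^4/12 + y^2/2 - 2*y/3


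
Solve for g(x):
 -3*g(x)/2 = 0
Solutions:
 g(x) = 0


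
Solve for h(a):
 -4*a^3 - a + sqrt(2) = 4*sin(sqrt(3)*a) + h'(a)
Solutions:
 h(a) = C1 - a^4 - a^2/2 + sqrt(2)*a + 4*sqrt(3)*cos(sqrt(3)*a)/3


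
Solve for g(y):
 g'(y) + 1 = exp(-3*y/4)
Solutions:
 g(y) = C1 - y - 4*exp(-3*y/4)/3


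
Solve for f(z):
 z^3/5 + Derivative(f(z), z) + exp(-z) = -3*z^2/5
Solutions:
 f(z) = C1 - z^4/20 - z^3/5 + exp(-z)


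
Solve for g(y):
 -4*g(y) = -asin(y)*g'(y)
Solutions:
 g(y) = C1*exp(4*Integral(1/asin(y), y))


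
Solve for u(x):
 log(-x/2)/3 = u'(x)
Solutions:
 u(x) = C1 + x*log(-x)/3 + x*(-1 - log(2))/3


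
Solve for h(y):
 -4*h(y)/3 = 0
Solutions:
 h(y) = 0


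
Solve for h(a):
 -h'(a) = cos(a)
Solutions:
 h(a) = C1 - sin(a)


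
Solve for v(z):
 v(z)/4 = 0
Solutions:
 v(z) = 0


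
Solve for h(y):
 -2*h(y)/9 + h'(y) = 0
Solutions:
 h(y) = C1*exp(2*y/9)


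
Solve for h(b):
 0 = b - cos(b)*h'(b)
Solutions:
 h(b) = C1 + Integral(b/cos(b), b)


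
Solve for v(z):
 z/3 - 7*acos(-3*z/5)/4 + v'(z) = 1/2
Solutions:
 v(z) = C1 - z^2/6 + 7*z*acos(-3*z/5)/4 + z/2 + 7*sqrt(25 - 9*z^2)/12


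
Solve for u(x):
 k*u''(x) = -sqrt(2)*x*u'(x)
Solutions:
 u(x) = C1 + C2*sqrt(k)*erf(2^(3/4)*x*sqrt(1/k)/2)


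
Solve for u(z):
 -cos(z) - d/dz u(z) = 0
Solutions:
 u(z) = C1 - sin(z)


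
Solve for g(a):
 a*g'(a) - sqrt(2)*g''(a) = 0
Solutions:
 g(a) = C1 + C2*erfi(2^(1/4)*a/2)


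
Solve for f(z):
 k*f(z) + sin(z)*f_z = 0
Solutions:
 f(z) = C1*exp(k*(-log(cos(z) - 1) + log(cos(z) + 1))/2)


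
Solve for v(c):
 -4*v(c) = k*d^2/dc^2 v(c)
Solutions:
 v(c) = C1*exp(-2*c*sqrt(-1/k)) + C2*exp(2*c*sqrt(-1/k))


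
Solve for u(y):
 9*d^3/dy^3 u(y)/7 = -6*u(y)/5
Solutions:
 u(y) = C3*exp(-14^(1/3)*15^(2/3)*y/15) + (C1*sin(14^(1/3)*3^(1/6)*5^(2/3)*y/10) + C2*cos(14^(1/3)*3^(1/6)*5^(2/3)*y/10))*exp(14^(1/3)*15^(2/3)*y/30)


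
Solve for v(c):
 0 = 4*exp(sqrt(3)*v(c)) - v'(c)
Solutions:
 v(c) = sqrt(3)*(2*log(-1/(C1 + 4*c)) - log(3))/6


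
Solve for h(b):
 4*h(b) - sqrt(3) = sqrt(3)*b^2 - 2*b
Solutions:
 h(b) = sqrt(3)*b^2/4 - b/2 + sqrt(3)/4


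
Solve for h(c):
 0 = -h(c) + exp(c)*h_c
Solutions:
 h(c) = C1*exp(-exp(-c))


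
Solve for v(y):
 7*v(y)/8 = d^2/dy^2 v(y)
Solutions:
 v(y) = C1*exp(-sqrt(14)*y/4) + C2*exp(sqrt(14)*y/4)


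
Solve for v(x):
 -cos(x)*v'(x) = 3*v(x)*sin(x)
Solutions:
 v(x) = C1*cos(x)^3


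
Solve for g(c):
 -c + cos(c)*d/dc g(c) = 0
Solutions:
 g(c) = C1 + Integral(c/cos(c), c)


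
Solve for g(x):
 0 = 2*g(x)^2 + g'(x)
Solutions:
 g(x) = 1/(C1 + 2*x)


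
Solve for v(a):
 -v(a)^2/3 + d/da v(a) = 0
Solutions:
 v(a) = -3/(C1 + a)


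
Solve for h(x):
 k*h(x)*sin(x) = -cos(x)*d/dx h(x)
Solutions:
 h(x) = C1*exp(k*log(cos(x)))


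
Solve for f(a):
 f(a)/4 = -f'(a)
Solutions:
 f(a) = C1*exp(-a/4)


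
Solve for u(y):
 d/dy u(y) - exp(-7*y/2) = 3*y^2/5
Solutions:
 u(y) = C1 + y^3/5 - 2*exp(-7*y/2)/7


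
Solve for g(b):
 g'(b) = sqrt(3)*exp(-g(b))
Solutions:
 g(b) = log(C1 + sqrt(3)*b)


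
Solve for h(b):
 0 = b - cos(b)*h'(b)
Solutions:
 h(b) = C1 + Integral(b/cos(b), b)


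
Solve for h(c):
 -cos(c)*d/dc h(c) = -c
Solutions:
 h(c) = C1 + Integral(c/cos(c), c)


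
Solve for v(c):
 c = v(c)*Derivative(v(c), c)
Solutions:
 v(c) = -sqrt(C1 + c^2)
 v(c) = sqrt(C1 + c^2)


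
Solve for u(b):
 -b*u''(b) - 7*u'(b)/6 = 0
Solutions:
 u(b) = C1 + C2/b^(1/6)


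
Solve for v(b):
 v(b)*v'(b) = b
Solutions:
 v(b) = -sqrt(C1 + b^2)
 v(b) = sqrt(C1 + b^2)


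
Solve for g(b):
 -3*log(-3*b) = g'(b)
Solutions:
 g(b) = C1 - 3*b*log(-b) + 3*b*(1 - log(3))


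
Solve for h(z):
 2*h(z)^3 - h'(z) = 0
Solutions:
 h(z) = -sqrt(2)*sqrt(-1/(C1 + 2*z))/2
 h(z) = sqrt(2)*sqrt(-1/(C1 + 2*z))/2


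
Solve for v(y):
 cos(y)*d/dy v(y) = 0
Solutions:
 v(y) = C1


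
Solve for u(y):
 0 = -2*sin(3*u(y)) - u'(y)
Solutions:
 u(y) = -acos((-C1 - exp(12*y))/(C1 - exp(12*y)))/3 + 2*pi/3
 u(y) = acos((-C1 - exp(12*y))/(C1 - exp(12*y)))/3


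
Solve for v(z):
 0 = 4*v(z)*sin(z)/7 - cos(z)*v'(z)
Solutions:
 v(z) = C1/cos(z)^(4/7)


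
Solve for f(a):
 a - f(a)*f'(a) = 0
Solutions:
 f(a) = -sqrt(C1 + a^2)
 f(a) = sqrt(C1 + a^2)


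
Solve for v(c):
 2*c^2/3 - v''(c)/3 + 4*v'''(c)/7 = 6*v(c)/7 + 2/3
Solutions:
 v(c) = C1*exp(c*(-(108*sqrt(107034) + 35335)^(1/3) - 49/(108*sqrt(107034) + 35335)^(1/3) + 14)/72)*sin(sqrt(3)*c*(-(108*sqrt(107034) + 35335)^(1/3) + 49/(108*sqrt(107034) + 35335)^(1/3))/72) + C2*exp(c*(-(108*sqrt(107034) + 35335)^(1/3) - 49/(108*sqrt(107034) + 35335)^(1/3) + 14)/72)*cos(sqrt(3)*c*(-(108*sqrt(107034) + 35335)^(1/3) + 49/(108*sqrt(107034) + 35335)^(1/3))/72) + C3*exp(c*(49/(108*sqrt(107034) + 35335)^(1/3) + 7 + (108*sqrt(107034) + 35335)^(1/3))/36) + 7*c^2/9 - 112/81


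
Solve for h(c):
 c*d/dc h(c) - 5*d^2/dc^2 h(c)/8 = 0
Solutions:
 h(c) = C1 + C2*erfi(2*sqrt(5)*c/5)


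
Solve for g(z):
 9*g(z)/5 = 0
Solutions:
 g(z) = 0


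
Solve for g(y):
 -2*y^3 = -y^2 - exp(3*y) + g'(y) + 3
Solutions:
 g(y) = C1 - y^4/2 + y^3/3 - 3*y + exp(3*y)/3


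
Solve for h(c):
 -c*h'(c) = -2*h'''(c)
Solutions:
 h(c) = C1 + Integral(C2*airyai(2^(2/3)*c/2) + C3*airybi(2^(2/3)*c/2), c)


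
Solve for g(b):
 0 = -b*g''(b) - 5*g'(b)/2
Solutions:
 g(b) = C1 + C2/b^(3/2)


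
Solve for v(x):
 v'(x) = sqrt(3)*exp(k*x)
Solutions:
 v(x) = C1 + sqrt(3)*exp(k*x)/k


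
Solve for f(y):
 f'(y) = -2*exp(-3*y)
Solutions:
 f(y) = C1 + 2*exp(-3*y)/3


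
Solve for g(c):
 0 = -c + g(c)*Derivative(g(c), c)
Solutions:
 g(c) = -sqrt(C1 + c^2)
 g(c) = sqrt(C1 + c^2)


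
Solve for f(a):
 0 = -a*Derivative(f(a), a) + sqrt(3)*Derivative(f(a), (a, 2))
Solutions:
 f(a) = C1 + C2*erfi(sqrt(2)*3^(3/4)*a/6)


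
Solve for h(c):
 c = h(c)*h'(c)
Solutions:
 h(c) = -sqrt(C1 + c^2)
 h(c) = sqrt(C1 + c^2)


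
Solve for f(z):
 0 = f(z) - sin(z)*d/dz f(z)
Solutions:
 f(z) = C1*sqrt(cos(z) - 1)/sqrt(cos(z) + 1)


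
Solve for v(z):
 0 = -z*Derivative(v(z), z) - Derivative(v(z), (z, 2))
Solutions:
 v(z) = C1 + C2*erf(sqrt(2)*z/2)


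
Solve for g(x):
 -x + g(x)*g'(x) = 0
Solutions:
 g(x) = -sqrt(C1 + x^2)
 g(x) = sqrt(C1 + x^2)


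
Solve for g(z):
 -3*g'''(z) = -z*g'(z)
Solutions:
 g(z) = C1 + Integral(C2*airyai(3^(2/3)*z/3) + C3*airybi(3^(2/3)*z/3), z)


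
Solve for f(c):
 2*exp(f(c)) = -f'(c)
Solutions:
 f(c) = log(1/(C1 + 2*c))


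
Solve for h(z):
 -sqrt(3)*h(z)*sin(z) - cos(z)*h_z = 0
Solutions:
 h(z) = C1*cos(z)^(sqrt(3))


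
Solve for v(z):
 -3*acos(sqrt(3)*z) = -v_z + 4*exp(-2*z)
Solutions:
 v(z) = C1 + 3*z*acos(sqrt(3)*z) - sqrt(3)*sqrt(1 - 3*z^2) - 2*exp(-2*z)


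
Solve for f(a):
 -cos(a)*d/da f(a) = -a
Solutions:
 f(a) = C1 + Integral(a/cos(a), a)


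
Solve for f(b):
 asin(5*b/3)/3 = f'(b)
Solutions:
 f(b) = C1 + b*asin(5*b/3)/3 + sqrt(9 - 25*b^2)/15


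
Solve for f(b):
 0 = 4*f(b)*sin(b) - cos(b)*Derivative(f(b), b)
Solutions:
 f(b) = C1/cos(b)^4


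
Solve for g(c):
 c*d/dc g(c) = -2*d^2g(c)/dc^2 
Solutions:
 g(c) = C1 + C2*erf(c/2)


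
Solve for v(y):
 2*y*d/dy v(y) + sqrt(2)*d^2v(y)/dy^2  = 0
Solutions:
 v(y) = C1 + C2*erf(2^(3/4)*y/2)


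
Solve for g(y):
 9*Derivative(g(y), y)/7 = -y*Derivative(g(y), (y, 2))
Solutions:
 g(y) = C1 + C2/y^(2/7)


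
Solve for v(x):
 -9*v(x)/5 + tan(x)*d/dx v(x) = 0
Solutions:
 v(x) = C1*sin(x)^(9/5)


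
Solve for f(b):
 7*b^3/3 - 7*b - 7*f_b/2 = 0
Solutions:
 f(b) = C1 + b^4/6 - b^2


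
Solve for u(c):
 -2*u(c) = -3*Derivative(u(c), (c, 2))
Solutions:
 u(c) = C1*exp(-sqrt(6)*c/3) + C2*exp(sqrt(6)*c/3)


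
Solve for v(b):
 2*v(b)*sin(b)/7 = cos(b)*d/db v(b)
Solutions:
 v(b) = C1/cos(b)^(2/7)


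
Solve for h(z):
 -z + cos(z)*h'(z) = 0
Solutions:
 h(z) = C1 + Integral(z/cos(z), z)


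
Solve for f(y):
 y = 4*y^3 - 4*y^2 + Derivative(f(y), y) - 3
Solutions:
 f(y) = C1 - y^4 + 4*y^3/3 + y^2/2 + 3*y


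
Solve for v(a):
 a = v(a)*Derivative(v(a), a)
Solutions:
 v(a) = -sqrt(C1 + a^2)
 v(a) = sqrt(C1 + a^2)


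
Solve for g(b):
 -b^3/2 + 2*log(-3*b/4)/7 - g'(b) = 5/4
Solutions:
 g(b) = C1 - b^4/8 + 2*b*log(-b)/7 + b*(-43 - 16*log(2) + 8*log(3))/28


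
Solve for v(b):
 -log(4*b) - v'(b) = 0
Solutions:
 v(b) = C1 - b*log(b) - b*log(4) + b


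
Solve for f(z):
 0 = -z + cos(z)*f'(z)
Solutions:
 f(z) = C1 + Integral(z/cos(z), z)


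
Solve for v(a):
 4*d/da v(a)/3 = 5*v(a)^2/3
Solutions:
 v(a) = -4/(C1 + 5*a)


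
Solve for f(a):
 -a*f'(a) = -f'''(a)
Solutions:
 f(a) = C1 + Integral(C2*airyai(a) + C3*airybi(a), a)


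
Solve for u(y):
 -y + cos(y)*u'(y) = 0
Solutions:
 u(y) = C1 + Integral(y/cos(y), y)


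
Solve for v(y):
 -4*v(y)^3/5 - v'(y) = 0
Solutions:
 v(y) = -sqrt(10)*sqrt(-1/(C1 - 4*y))/2
 v(y) = sqrt(10)*sqrt(-1/(C1 - 4*y))/2


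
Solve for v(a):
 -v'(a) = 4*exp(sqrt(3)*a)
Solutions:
 v(a) = C1 - 4*sqrt(3)*exp(sqrt(3)*a)/3


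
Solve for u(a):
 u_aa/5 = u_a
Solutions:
 u(a) = C1 + C2*exp(5*a)


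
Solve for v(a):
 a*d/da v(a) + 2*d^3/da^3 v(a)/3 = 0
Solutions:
 v(a) = C1 + Integral(C2*airyai(-2^(2/3)*3^(1/3)*a/2) + C3*airybi(-2^(2/3)*3^(1/3)*a/2), a)


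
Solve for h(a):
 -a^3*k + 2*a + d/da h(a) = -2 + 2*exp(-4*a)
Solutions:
 h(a) = C1 + a^4*k/4 - a^2 - 2*a - exp(-4*a)/2


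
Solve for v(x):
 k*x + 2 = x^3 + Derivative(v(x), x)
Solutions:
 v(x) = C1 + k*x^2/2 - x^4/4 + 2*x


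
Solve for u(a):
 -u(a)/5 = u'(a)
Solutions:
 u(a) = C1*exp(-a/5)


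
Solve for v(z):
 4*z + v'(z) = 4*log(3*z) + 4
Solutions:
 v(z) = C1 - 2*z^2 + 4*z*log(z) + z*log(81)


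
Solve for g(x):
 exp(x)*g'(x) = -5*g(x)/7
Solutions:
 g(x) = C1*exp(5*exp(-x)/7)


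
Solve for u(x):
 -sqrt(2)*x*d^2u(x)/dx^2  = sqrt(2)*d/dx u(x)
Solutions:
 u(x) = C1 + C2*log(x)


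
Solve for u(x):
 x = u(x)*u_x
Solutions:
 u(x) = -sqrt(C1 + x^2)
 u(x) = sqrt(C1 + x^2)


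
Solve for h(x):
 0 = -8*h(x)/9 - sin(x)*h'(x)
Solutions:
 h(x) = C1*(cos(x) + 1)^(4/9)/(cos(x) - 1)^(4/9)


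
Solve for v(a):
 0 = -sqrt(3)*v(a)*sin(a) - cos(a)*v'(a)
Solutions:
 v(a) = C1*cos(a)^(sqrt(3))


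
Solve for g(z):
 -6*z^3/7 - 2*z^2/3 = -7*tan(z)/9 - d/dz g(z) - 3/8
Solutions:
 g(z) = C1 + 3*z^4/14 + 2*z^3/9 - 3*z/8 + 7*log(cos(z))/9


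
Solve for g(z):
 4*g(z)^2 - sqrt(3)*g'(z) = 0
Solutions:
 g(z) = -3/(C1 + 4*sqrt(3)*z)


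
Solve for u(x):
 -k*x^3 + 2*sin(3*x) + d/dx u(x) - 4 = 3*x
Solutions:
 u(x) = C1 + k*x^4/4 + 3*x^2/2 + 4*x + 2*cos(3*x)/3


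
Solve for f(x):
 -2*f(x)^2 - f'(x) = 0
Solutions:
 f(x) = 1/(C1 + 2*x)


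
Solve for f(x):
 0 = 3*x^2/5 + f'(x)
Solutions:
 f(x) = C1 - x^3/5


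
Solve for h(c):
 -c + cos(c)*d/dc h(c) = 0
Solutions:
 h(c) = C1 + Integral(c/cos(c), c)


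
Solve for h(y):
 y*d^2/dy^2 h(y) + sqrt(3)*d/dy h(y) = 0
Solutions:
 h(y) = C1 + C2*y^(1 - sqrt(3))


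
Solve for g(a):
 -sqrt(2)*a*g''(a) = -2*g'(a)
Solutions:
 g(a) = C1 + C2*a^(1 + sqrt(2))


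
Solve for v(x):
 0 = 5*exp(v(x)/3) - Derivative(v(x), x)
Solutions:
 v(x) = 3*log(-1/(C1 + 5*x)) + 3*log(3)


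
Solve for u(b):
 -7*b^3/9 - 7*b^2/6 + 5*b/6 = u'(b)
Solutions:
 u(b) = C1 - 7*b^4/36 - 7*b^3/18 + 5*b^2/12


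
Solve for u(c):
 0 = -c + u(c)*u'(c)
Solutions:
 u(c) = -sqrt(C1 + c^2)
 u(c) = sqrt(C1 + c^2)


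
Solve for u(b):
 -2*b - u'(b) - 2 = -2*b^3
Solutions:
 u(b) = C1 + b^4/2 - b^2 - 2*b


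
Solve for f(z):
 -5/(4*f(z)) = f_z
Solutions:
 f(z) = -sqrt(C1 - 10*z)/2
 f(z) = sqrt(C1 - 10*z)/2


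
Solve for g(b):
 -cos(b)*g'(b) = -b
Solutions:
 g(b) = C1 + Integral(b/cos(b), b)


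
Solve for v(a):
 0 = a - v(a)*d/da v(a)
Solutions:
 v(a) = -sqrt(C1 + a^2)
 v(a) = sqrt(C1 + a^2)


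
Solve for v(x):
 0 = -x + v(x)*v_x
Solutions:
 v(x) = -sqrt(C1 + x^2)
 v(x) = sqrt(C1 + x^2)


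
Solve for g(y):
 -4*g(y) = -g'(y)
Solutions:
 g(y) = C1*exp(4*y)


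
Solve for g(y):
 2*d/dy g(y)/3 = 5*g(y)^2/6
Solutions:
 g(y) = -4/(C1 + 5*y)


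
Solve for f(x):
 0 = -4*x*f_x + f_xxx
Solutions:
 f(x) = C1 + Integral(C2*airyai(2^(2/3)*x) + C3*airybi(2^(2/3)*x), x)


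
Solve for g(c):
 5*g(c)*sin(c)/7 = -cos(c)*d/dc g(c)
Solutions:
 g(c) = C1*cos(c)^(5/7)


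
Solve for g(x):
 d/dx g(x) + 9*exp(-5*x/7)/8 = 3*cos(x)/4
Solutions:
 g(x) = C1 + 3*sin(x)/4 + 63*exp(-5*x/7)/40


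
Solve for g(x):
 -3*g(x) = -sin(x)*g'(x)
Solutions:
 g(x) = C1*(cos(x) - 1)^(3/2)/(cos(x) + 1)^(3/2)


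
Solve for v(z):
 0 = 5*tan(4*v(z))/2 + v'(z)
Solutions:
 v(z) = -asin(C1*exp(-10*z))/4 + pi/4
 v(z) = asin(C1*exp(-10*z))/4


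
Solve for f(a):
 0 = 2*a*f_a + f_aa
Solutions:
 f(a) = C1 + C2*erf(a)


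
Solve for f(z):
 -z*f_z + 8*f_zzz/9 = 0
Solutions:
 f(z) = C1 + Integral(C2*airyai(3^(2/3)*z/2) + C3*airybi(3^(2/3)*z/2), z)


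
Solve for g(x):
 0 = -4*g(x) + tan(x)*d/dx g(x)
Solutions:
 g(x) = C1*sin(x)^4


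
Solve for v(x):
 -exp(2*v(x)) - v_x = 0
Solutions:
 v(x) = log(-sqrt(-1/(C1 - x))) - log(2)/2
 v(x) = log(-1/(C1 - x))/2 - log(2)/2


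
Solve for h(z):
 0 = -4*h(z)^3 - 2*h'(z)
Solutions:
 h(z) = -sqrt(2)*sqrt(-1/(C1 - 2*z))/2
 h(z) = sqrt(2)*sqrt(-1/(C1 - 2*z))/2


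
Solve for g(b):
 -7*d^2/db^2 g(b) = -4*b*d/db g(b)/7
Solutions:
 g(b) = C1 + C2*erfi(sqrt(2)*b/7)


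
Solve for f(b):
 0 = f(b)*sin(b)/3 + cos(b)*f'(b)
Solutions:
 f(b) = C1*cos(b)^(1/3)


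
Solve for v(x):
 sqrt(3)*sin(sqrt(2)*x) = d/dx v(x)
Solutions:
 v(x) = C1 - sqrt(6)*cos(sqrt(2)*x)/2


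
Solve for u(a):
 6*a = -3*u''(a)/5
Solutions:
 u(a) = C1 + C2*a - 5*a^3/3


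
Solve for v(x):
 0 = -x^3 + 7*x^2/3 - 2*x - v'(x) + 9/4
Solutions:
 v(x) = C1 - x^4/4 + 7*x^3/9 - x^2 + 9*x/4


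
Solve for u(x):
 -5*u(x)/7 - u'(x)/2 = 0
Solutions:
 u(x) = C1*exp(-10*x/7)


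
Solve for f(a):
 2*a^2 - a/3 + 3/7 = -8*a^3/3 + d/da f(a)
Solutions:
 f(a) = C1 + 2*a^4/3 + 2*a^3/3 - a^2/6 + 3*a/7


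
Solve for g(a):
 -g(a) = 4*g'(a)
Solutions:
 g(a) = C1*exp(-a/4)


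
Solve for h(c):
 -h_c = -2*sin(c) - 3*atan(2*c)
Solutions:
 h(c) = C1 + 3*c*atan(2*c) - 3*log(4*c^2 + 1)/4 - 2*cos(c)


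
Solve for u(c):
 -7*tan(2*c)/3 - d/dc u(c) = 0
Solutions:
 u(c) = C1 + 7*log(cos(2*c))/6


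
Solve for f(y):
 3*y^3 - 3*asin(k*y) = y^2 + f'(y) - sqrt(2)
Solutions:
 f(y) = C1 + 3*y^4/4 - y^3/3 + sqrt(2)*y - 3*Piecewise((y*asin(k*y) + sqrt(-k^2*y^2 + 1)/k, Ne(k, 0)), (0, True))


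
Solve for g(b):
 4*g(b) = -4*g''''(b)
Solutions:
 g(b) = (C1*sin(sqrt(2)*b/2) + C2*cos(sqrt(2)*b/2))*exp(-sqrt(2)*b/2) + (C3*sin(sqrt(2)*b/2) + C4*cos(sqrt(2)*b/2))*exp(sqrt(2)*b/2)


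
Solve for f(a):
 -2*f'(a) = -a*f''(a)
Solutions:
 f(a) = C1 + C2*a^3


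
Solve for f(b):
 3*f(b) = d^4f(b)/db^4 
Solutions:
 f(b) = C1*exp(-3^(1/4)*b) + C2*exp(3^(1/4)*b) + C3*sin(3^(1/4)*b) + C4*cos(3^(1/4)*b)


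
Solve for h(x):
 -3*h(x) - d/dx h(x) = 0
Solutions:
 h(x) = C1*exp(-3*x)


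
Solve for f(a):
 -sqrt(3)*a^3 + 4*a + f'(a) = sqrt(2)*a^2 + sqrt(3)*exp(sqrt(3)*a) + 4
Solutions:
 f(a) = C1 + sqrt(3)*a^4/4 + sqrt(2)*a^3/3 - 2*a^2 + 4*a + exp(sqrt(3)*a)


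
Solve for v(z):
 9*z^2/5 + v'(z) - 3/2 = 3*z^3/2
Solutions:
 v(z) = C1 + 3*z^4/8 - 3*z^3/5 + 3*z/2


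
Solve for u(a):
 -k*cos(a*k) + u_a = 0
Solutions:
 u(a) = C1 + sin(a*k)


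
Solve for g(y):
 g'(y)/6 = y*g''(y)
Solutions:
 g(y) = C1 + C2*y^(7/6)


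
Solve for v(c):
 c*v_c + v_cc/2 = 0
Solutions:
 v(c) = C1 + C2*erf(c)


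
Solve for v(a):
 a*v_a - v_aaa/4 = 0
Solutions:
 v(a) = C1 + Integral(C2*airyai(2^(2/3)*a) + C3*airybi(2^(2/3)*a), a)


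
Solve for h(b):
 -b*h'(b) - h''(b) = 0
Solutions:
 h(b) = C1 + C2*erf(sqrt(2)*b/2)


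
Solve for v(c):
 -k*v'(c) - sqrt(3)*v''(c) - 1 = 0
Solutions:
 v(c) = C1 + C2*exp(-sqrt(3)*c*k/3) - c/k


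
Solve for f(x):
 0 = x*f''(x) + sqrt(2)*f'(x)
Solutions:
 f(x) = C1 + C2*x^(1 - sqrt(2))


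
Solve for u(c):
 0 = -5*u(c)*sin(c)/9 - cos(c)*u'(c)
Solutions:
 u(c) = C1*cos(c)^(5/9)


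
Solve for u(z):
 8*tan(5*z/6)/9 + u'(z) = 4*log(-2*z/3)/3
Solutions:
 u(z) = C1 + 4*z*log(-z)/3 - 4*z*log(3)/3 - 4*z/3 + 4*z*log(2)/3 + 16*log(cos(5*z/6))/15


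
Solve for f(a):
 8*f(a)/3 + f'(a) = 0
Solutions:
 f(a) = C1*exp(-8*a/3)


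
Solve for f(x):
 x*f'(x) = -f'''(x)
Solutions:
 f(x) = C1 + Integral(C2*airyai(-x) + C3*airybi(-x), x)


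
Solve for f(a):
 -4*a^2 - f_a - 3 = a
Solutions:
 f(a) = C1 - 4*a^3/3 - a^2/2 - 3*a


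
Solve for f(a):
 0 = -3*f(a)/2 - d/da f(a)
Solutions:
 f(a) = C1*exp(-3*a/2)


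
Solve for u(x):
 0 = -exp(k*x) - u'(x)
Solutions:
 u(x) = C1 - exp(k*x)/k


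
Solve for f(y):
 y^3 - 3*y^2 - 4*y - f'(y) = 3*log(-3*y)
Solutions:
 f(y) = C1 + y^4/4 - y^3 - 2*y^2 - 3*y*log(-y) + 3*y*(1 - log(3))


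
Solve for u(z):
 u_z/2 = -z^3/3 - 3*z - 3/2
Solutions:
 u(z) = C1 - z^4/6 - 3*z^2 - 3*z


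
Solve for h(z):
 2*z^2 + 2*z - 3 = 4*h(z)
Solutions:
 h(z) = z^2/2 + z/2 - 3/4


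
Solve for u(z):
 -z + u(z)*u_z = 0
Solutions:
 u(z) = -sqrt(C1 + z^2)
 u(z) = sqrt(C1 + z^2)


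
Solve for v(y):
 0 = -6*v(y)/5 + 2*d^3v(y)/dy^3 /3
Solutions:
 v(y) = C3*exp(15^(2/3)*y/5) + (C1*sin(3*3^(1/6)*5^(2/3)*y/10) + C2*cos(3*3^(1/6)*5^(2/3)*y/10))*exp(-15^(2/3)*y/10)


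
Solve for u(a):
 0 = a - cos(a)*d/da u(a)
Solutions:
 u(a) = C1 + Integral(a/cos(a), a)


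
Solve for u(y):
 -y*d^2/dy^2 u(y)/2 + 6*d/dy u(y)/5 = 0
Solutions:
 u(y) = C1 + C2*y^(17/5)


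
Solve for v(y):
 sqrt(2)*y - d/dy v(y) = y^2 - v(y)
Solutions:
 v(y) = C1*exp(y) + y^2 - sqrt(2)*y + 2*y - sqrt(2) + 2


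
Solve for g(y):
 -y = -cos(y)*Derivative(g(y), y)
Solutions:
 g(y) = C1 + Integral(y/cos(y), y)


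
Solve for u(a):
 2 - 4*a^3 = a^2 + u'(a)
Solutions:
 u(a) = C1 - a^4 - a^3/3 + 2*a


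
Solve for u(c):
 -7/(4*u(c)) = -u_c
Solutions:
 u(c) = -sqrt(C1 + 14*c)/2
 u(c) = sqrt(C1 + 14*c)/2


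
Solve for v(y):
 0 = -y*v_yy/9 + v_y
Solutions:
 v(y) = C1 + C2*y^10


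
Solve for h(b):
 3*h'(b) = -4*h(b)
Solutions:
 h(b) = C1*exp(-4*b/3)


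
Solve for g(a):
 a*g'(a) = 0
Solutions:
 g(a) = C1


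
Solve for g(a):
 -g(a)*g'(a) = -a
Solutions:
 g(a) = -sqrt(C1 + a^2)
 g(a) = sqrt(C1 + a^2)


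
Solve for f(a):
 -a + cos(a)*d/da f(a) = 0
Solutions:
 f(a) = C1 + Integral(a/cos(a), a)


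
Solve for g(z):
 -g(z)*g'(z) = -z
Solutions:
 g(z) = -sqrt(C1 + z^2)
 g(z) = sqrt(C1 + z^2)


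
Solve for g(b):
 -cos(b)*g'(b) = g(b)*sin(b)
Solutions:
 g(b) = C1*cos(b)


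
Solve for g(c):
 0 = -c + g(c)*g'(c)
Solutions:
 g(c) = -sqrt(C1 + c^2)
 g(c) = sqrt(C1 + c^2)


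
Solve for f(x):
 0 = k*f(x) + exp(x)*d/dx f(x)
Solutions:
 f(x) = C1*exp(k*exp(-x))


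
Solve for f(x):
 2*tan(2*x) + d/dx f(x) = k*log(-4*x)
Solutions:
 f(x) = C1 + k*x*(log(-x) - 1) + 2*k*x*log(2) + log(cos(2*x))


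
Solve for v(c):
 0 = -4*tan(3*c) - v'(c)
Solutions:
 v(c) = C1 + 4*log(cos(3*c))/3


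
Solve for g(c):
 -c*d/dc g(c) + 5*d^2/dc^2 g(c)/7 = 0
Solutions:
 g(c) = C1 + C2*erfi(sqrt(70)*c/10)


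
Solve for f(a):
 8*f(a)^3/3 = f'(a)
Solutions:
 f(a) = -sqrt(6)*sqrt(-1/(C1 + 8*a))/2
 f(a) = sqrt(6)*sqrt(-1/(C1 + 8*a))/2


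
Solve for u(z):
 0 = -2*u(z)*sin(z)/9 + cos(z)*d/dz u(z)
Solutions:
 u(z) = C1/cos(z)^(2/9)


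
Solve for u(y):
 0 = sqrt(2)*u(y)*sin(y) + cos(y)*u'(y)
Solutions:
 u(y) = C1*cos(y)^(sqrt(2))


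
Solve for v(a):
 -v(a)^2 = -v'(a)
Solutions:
 v(a) = -1/(C1 + a)


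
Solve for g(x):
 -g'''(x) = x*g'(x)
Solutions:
 g(x) = C1 + Integral(C2*airyai(-x) + C3*airybi(-x), x)


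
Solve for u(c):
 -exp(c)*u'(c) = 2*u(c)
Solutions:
 u(c) = C1*exp(2*exp(-c))


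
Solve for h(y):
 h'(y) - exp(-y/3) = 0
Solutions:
 h(y) = C1 - 3*exp(-y/3)


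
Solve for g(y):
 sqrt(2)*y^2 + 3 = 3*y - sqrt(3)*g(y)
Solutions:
 g(y) = -sqrt(6)*y^2/3 + sqrt(3)*y - sqrt(3)


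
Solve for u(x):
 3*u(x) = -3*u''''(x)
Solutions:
 u(x) = (C1*sin(sqrt(2)*x/2) + C2*cos(sqrt(2)*x/2))*exp(-sqrt(2)*x/2) + (C3*sin(sqrt(2)*x/2) + C4*cos(sqrt(2)*x/2))*exp(sqrt(2)*x/2)


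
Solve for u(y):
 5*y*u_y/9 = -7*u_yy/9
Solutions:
 u(y) = C1 + C2*erf(sqrt(70)*y/14)


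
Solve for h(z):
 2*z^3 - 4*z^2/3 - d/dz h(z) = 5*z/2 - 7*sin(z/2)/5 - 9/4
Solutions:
 h(z) = C1 + z^4/2 - 4*z^3/9 - 5*z^2/4 + 9*z/4 - 14*cos(z/2)/5


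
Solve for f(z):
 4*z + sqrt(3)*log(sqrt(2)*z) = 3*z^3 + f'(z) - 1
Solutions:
 f(z) = C1 - 3*z^4/4 + 2*z^2 + sqrt(3)*z*log(z) - sqrt(3)*z + sqrt(3)*z*log(2)/2 + z


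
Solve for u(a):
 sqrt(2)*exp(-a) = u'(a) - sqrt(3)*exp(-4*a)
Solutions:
 u(a) = C1 - sqrt(2)*exp(-a) - sqrt(3)*exp(-4*a)/4


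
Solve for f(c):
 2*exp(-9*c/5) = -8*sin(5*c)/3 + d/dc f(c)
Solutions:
 f(c) = C1 - 8*cos(5*c)/15 - 10*exp(-9*c/5)/9


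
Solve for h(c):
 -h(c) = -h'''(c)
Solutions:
 h(c) = C3*exp(c) + (C1*sin(sqrt(3)*c/2) + C2*cos(sqrt(3)*c/2))*exp(-c/2)


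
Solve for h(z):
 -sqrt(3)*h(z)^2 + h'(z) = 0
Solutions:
 h(z) = -1/(C1 + sqrt(3)*z)


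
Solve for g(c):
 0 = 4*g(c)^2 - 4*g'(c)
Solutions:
 g(c) = -1/(C1 + c)


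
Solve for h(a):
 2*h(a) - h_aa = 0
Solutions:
 h(a) = C1*exp(-sqrt(2)*a) + C2*exp(sqrt(2)*a)


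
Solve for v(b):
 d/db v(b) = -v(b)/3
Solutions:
 v(b) = C1*exp(-b/3)


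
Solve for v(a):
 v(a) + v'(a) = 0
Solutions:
 v(a) = C1*exp(-a)


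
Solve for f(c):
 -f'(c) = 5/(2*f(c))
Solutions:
 f(c) = -sqrt(C1 - 5*c)
 f(c) = sqrt(C1 - 5*c)


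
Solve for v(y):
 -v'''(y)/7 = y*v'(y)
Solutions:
 v(y) = C1 + Integral(C2*airyai(-7^(1/3)*y) + C3*airybi(-7^(1/3)*y), y)


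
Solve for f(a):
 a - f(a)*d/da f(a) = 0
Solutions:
 f(a) = -sqrt(C1 + a^2)
 f(a) = sqrt(C1 + a^2)


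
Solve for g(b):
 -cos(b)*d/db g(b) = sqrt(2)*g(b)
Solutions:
 g(b) = C1*(sin(b) - 1)^(sqrt(2)/2)/(sin(b) + 1)^(sqrt(2)/2)


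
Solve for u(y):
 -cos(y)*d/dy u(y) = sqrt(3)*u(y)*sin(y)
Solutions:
 u(y) = C1*cos(y)^(sqrt(3))


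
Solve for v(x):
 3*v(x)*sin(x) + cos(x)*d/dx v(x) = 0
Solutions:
 v(x) = C1*cos(x)^3


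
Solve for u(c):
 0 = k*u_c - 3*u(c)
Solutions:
 u(c) = C1*exp(3*c/k)


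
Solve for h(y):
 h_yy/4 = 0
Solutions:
 h(y) = C1 + C2*y


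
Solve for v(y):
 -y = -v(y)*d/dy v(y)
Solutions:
 v(y) = -sqrt(C1 + y^2)
 v(y) = sqrt(C1 + y^2)


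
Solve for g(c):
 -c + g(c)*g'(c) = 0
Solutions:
 g(c) = -sqrt(C1 + c^2)
 g(c) = sqrt(C1 + c^2)


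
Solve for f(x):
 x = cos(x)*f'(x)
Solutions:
 f(x) = C1 + Integral(x/cos(x), x)


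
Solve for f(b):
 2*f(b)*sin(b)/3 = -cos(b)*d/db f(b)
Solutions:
 f(b) = C1*cos(b)^(2/3)


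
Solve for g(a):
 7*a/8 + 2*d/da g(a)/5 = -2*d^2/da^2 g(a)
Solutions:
 g(a) = C1 + C2*exp(-a/5) - 35*a^2/32 + 175*a/16


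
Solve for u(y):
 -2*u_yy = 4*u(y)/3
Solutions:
 u(y) = C1*sin(sqrt(6)*y/3) + C2*cos(sqrt(6)*y/3)


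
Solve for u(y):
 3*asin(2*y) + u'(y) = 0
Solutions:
 u(y) = C1 - 3*y*asin(2*y) - 3*sqrt(1 - 4*y^2)/2


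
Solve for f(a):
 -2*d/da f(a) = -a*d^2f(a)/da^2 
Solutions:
 f(a) = C1 + C2*a^3


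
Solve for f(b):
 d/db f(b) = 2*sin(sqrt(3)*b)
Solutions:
 f(b) = C1 - 2*sqrt(3)*cos(sqrt(3)*b)/3


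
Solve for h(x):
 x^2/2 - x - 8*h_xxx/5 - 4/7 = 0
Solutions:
 h(x) = C1 + C2*x + C3*x^2 + x^5/192 - 5*x^4/192 - 5*x^3/84


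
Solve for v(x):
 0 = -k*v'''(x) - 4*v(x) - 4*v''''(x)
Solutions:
 v(x) = C1*exp(x*(-3*k - sqrt(3)*sqrt(3*k^2 + 16*6^(1/3)*(9*k^2 + sqrt(3)*sqrt(27*k^4 - 65536))^(1/3) + 512*6^(2/3)/(9*k^2 + sqrt(3)*sqrt(27*k^4 - 65536))^(1/3)) + sqrt(6)*sqrt(3*sqrt(3)*k^3/sqrt(3*k^2 + 16*6^(1/3)*(9*k^2 + sqrt(3)*sqrt(27*k^4 - 65536))^(1/3) + 512*6^(2/3)/(9*k^2 + sqrt(3)*sqrt(27*k^4 - 65536))^(1/3)) + 3*k^2 - 8*6^(1/3)*(9*k^2 + sqrt(3)*sqrt(27*k^4 - 65536))^(1/3) - 256*6^(2/3)/(9*k^2 + sqrt(3)*sqrt(27*k^4 - 65536))^(1/3)))/48) + C2*exp(x*(-3*k + sqrt(3)*sqrt(3*k^2 + 16*6^(1/3)*(9*k^2 + sqrt(3)*sqrt(27*k^4 - 65536))^(1/3) + 512*6^(2/3)/(9*k^2 + sqrt(3)*sqrt(27*k^4 - 65536))^(1/3)) - sqrt(6)*sqrt(-3*sqrt(3)*k^3/sqrt(3*k^2 + 16*6^(1/3)*(9*k^2 + sqrt(3)*sqrt(27*k^4 - 65536))^(1/3) + 512*6^(2/3)/(9*k^2 + sqrt(3)*sqrt(27*k^4 - 65536))^(1/3)) + 3*k^2 - 8*6^(1/3)*(9*k^2 + sqrt(3)*sqrt(27*k^4 - 65536))^(1/3) - 256*6^(2/3)/(9*k^2 + sqrt(3)*sqrt(27*k^4 - 65536))^(1/3)))/48) + C3*exp(x*(-3*k + sqrt(3)*sqrt(3*k^2 + 16*6^(1/3)*(9*k^2 + sqrt(3)*sqrt(27*k^4 - 65536))^(1/3) + 512*6^(2/3)/(9*k^2 + sqrt(3)*sqrt(27*k^4 - 65536))^(1/3)) + sqrt(6)*sqrt(-3*sqrt(3)*k^3/sqrt(3*k^2 + 16*6^(1/3)*(9*k^2 + sqrt(3)*sqrt(27*k^4 - 65536))^(1/3) + 512*6^(2/3)/(9*k^2 + sqrt(3)*sqrt(27*k^4 - 65536))^(1/3)) + 3*k^2 - 8*6^(1/3)*(9*k^2 + sqrt(3)*sqrt(27*k^4 - 65536))^(1/3) - 256*6^(2/3)/(9*k^2 + sqrt(3)*sqrt(27*k^4 - 65536))^(1/3)))/48) + C4*exp(-x*(3*k + sqrt(3)*sqrt(3*k^2 + 16*6^(1/3)*(9*k^2 + sqrt(3)*sqrt(27*k^4 - 65536))^(1/3) + 512*6^(2/3)/(9*k^2 + sqrt(3)*sqrt(27*k^4 - 65536))^(1/3)) + sqrt(6)*sqrt(3*sqrt(3)*k^3/sqrt(3*k^2 + 16*6^(1/3)*(9*k^2 + sqrt(3)*sqrt(27*k^4 - 65536))^(1/3) + 512*6^(2/3)/(9*k^2 + sqrt(3)*sqrt(27*k^4 - 65536))^(1/3)) + 3*k^2 - 8*6^(1/3)*(9*k^2 + sqrt(3)*sqrt(27*k^4 - 65536))^(1/3) - 256*6^(2/3)/(9*k^2 + sqrt(3)*sqrt(27*k^4 - 65536))^(1/3)))/48)


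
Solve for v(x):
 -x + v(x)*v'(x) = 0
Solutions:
 v(x) = -sqrt(C1 + x^2)
 v(x) = sqrt(C1 + x^2)


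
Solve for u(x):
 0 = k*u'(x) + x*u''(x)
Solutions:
 u(x) = C1 + x^(1 - re(k))*(C2*sin(log(x)*Abs(im(k))) + C3*cos(log(x)*im(k)))


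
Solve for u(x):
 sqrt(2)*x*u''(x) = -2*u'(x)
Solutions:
 u(x) = C1 + C2*x^(1 - sqrt(2))


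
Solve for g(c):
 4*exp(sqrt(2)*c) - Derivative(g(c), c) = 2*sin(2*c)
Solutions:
 g(c) = C1 + 2*sqrt(2)*exp(sqrt(2)*c) + cos(2*c)


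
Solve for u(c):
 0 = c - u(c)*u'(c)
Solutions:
 u(c) = -sqrt(C1 + c^2)
 u(c) = sqrt(C1 + c^2)


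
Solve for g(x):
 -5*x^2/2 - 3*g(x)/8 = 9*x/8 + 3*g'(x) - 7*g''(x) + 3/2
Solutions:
 g(x) = C1*exp(x*(6 - sqrt(78))/28) + C2*exp(x*(6 + sqrt(78))/28) - 20*x^2/3 + 311*x/3 - 9740/9


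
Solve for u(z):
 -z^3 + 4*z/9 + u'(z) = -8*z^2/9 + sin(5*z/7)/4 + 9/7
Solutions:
 u(z) = C1 + z^4/4 - 8*z^3/27 - 2*z^2/9 + 9*z/7 - 7*cos(5*z/7)/20


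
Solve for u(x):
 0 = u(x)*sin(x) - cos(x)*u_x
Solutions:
 u(x) = C1/cos(x)


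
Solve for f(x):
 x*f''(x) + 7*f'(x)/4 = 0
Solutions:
 f(x) = C1 + C2/x^(3/4)


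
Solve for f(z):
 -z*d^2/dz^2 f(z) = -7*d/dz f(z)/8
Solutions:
 f(z) = C1 + C2*z^(15/8)


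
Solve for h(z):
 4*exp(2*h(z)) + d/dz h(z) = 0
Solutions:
 h(z) = log(-sqrt(-1/(C1 - 4*z))) - log(2)/2
 h(z) = log(-1/(C1 - 4*z))/2 - log(2)/2


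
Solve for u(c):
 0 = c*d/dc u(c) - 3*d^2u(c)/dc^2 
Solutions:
 u(c) = C1 + C2*erfi(sqrt(6)*c/6)


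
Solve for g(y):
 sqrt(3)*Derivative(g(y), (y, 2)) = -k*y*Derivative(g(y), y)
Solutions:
 g(y) = Piecewise((-sqrt(2)*3^(1/4)*sqrt(pi)*C1*erf(sqrt(2)*3^(3/4)*sqrt(k)*y/6)/(2*sqrt(k)) - C2, (k > 0) | (k < 0)), (-C1*y - C2, True))


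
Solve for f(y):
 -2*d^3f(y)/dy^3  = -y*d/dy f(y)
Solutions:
 f(y) = C1 + Integral(C2*airyai(2^(2/3)*y/2) + C3*airybi(2^(2/3)*y/2), y)


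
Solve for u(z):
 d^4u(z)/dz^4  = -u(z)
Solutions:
 u(z) = (C1*sin(sqrt(2)*z/2) + C2*cos(sqrt(2)*z/2))*exp(-sqrt(2)*z/2) + (C3*sin(sqrt(2)*z/2) + C4*cos(sqrt(2)*z/2))*exp(sqrt(2)*z/2)


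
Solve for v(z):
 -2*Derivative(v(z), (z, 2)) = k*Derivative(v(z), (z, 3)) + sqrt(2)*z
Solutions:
 v(z) = C1 + C2*z + C3*exp(-2*z/k) + sqrt(2)*k*z^2/8 - sqrt(2)*z^3/12


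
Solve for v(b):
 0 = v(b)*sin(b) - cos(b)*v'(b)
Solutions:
 v(b) = C1/cos(b)


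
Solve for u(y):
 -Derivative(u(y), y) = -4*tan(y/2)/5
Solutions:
 u(y) = C1 - 8*log(cos(y/2))/5


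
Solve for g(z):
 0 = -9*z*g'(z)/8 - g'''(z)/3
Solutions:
 g(z) = C1 + Integral(C2*airyai(-3*z/2) + C3*airybi(-3*z/2), z)


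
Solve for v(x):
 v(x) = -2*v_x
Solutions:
 v(x) = C1*exp(-x/2)


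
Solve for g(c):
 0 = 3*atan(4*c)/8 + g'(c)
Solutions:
 g(c) = C1 - 3*c*atan(4*c)/8 + 3*log(16*c^2 + 1)/64


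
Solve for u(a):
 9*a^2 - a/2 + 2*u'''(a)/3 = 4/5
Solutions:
 u(a) = C1 + C2*a + C3*a^2 - 9*a^5/40 + a^4/32 + a^3/5


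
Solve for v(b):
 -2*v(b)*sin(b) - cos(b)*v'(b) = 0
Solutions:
 v(b) = C1*cos(b)^2


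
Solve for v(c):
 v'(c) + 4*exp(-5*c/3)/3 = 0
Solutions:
 v(c) = C1 + 4*exp(-5*c/3)/5


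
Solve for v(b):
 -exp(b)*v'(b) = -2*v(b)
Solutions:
 v(b) = C1*exp(-2*exp(-b))


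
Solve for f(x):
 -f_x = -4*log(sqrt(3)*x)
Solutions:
 f(x) = C1 + 4*x*log(x) - 4*x + x*log(9)


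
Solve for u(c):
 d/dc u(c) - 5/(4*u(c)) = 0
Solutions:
 u(c) = -sqrt(C1 + 10*c)/2
 u(c) = sqrt(C1 + 10*c)/2


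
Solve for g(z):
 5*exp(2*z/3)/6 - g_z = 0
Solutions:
 g(z) = C1 + 5*exp(2*z/3)/4


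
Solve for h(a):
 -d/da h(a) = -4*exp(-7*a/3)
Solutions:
 h(a) = C1 - 12*exp(-7*a/3)/7


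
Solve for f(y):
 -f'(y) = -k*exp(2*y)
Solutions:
 f(y) = C1 + k*exp(2*y)/2


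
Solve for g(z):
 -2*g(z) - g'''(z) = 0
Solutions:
 g(z) = C3*exp(-2^(1/3)*z) + (C1*sin(2^(1/3)*sqrt(3)*z/2) + C2*cos(2^(1/3)*sqrt(3)*z/2))*exp(2^(1/3)*z/2)


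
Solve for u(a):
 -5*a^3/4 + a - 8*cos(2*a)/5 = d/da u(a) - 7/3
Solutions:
 u(a) = C1 - 5*a^4/16 + a^2/2 + 7*a/3 - 8*sin(a)*cos(a)/5


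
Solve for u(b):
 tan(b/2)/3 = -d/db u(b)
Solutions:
 u(b) = C1 + 2*log(cos(b/2))/3


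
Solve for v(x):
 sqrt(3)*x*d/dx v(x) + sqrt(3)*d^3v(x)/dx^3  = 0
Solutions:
 v(x) = C1 + Integral(C2*airyai(-x) + C3*airybi(-x), x)


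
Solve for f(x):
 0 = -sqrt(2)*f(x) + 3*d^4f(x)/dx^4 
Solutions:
 f(x) = C1*exp(-2^(1/8)*3^(3/4)*x/3) + C2*exp(2^(1/8)*3^(3/4)*x/3) + C3*sin(2^(1/8)*3^(3/4)*x/3) + C4*cos(2^(1/8)*3^(3/4)*x/3)


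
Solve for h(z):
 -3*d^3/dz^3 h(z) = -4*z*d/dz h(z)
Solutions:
 h(z) = C1 + Integral(C2*airyai(6^(2/3)*z/3) + C3*airybi(6^(2/3)*z/3), z)


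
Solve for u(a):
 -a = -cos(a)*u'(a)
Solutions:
 u(a) = C1 + Integral(a/cos(a), a)


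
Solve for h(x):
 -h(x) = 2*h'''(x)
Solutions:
 h(x) = C3*exp(-2^(2/3)*x/2) + (C1*sin(2^(2/3)*sqrt(3)*x/4) + C2*cos(2^(2/3)*sqrt(3)*x/4))*exp(2^(2/3)*x/4)


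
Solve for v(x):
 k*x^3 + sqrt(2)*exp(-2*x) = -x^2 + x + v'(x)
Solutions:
 v(x) = C1 + k*x^4/4 + x^3/3 - x^2/2 - sqrt(2)*exp(-2*x)/2


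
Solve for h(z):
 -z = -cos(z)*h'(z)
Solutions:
 h(z) = C1 + Integral(z/cos(z), z)


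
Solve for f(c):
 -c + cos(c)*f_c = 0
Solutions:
 f(c) = C1 + Integral(c/cos(c), c)


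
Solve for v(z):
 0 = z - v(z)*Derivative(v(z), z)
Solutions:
 v(z) = -sqrt(C1 + z^2)
 v(z) = sqrt(C1 + z^2)


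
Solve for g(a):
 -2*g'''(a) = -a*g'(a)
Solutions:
 g(a) = C1 + Integral(C2*airyai(2^(2/3)*a/2) + C3*airybi(2^(2/3)*a/2), a)


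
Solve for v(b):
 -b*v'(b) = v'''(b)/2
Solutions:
 v(b) = C1 + Integral(C2*airyai(-2^(1/3)*b) + C3*airybi(-2^(1/3)*b), b)


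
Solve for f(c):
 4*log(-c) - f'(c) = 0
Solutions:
 f(c) = C1 + 4*c*log(-c) - 4*c


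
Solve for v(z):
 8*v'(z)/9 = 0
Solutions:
 v(z) = C1


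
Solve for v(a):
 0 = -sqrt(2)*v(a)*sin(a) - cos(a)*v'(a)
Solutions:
 v(a) = C1*cos(a)^(sqrt(2))


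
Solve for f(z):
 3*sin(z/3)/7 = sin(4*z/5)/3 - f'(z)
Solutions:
 f(z) = C1 + 9*cos(z/3)/7 - 5*cos(4*z/5)/12


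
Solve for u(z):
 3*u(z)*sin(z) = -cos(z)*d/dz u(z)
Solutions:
 u(z) = C1*cos(z)^3


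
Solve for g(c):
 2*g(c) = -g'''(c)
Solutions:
 g(c) = C3*exp(-2^(1/3)*c) + (C1*sin(2^(1/3)*sqrt(3)*c/2) + C2*cos(2^(1/3)*sqrt(3)*c/2))*exp(2^(1/3)*c/2)


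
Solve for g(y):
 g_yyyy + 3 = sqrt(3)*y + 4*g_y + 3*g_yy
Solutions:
 g(y) = C1 + C2*exp(-y*((sqrt(3) + 2)^(-1/3) + (sqrt(3) + 2)^(1/3))/2)*sin(sqrt(3)*y*(-(sqrt(3) + 2)^(1/3) + (sqrt(3) + 2)^(-1/3))/2) + C3*exp(-y*((sqrt(3) + 2)^(-1/3) + (sqrt(3) + 2)^(1/3))/2)*cos(sqrt(3)*y*(-(sqrt(3) + 2)^(1/3) + (sqrt(3) + 2)^(-1/3))/2) + C4*exp(y*((sqrt(3) + 2)^(-1/3) + (sqrt(3) + 2)^(1/3))) - sqrt(3)*y^2/8 + 3*sqrt(3)*y/16 + 3*y/4


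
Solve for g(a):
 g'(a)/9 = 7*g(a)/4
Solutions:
 g(a) = C1*exp(63*a/4)


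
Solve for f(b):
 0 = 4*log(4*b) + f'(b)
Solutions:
 f(b) = C1 - 4*b*log(b) - b*log(256) + 4*b


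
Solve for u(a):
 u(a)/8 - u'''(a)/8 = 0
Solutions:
 u(a) = C3*exp(a) + (C1*sin(sqrt(3)*a/2) + C2*cos(sqrt(3)*a/2))*exp(-a/2)


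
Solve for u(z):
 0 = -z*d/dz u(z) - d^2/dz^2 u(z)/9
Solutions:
 u(z) = C1 + C2*erf(3*sqrt(2)*z/2)
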